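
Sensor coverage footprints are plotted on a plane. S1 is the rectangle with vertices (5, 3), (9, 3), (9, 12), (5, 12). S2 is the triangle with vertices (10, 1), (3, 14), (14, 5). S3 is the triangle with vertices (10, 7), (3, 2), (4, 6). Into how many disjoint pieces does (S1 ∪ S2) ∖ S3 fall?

(S1 ∪ S2) ∖ S3 is a single connected region.

1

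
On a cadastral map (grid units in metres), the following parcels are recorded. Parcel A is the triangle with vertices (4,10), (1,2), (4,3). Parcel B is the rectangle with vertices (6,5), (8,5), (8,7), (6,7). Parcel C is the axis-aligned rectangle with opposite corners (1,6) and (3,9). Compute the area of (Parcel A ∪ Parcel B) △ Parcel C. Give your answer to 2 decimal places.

19.83

|Parcel A ∪ Parcel B| = 14.5.
|(Parcel A ∪ Parcel B) ∩ Parcel C| = 0.3333.
|(Parcel A ∪ Parcel B) △ Parcel C| = 14.5 + 6 − 0.6667 = 19.83.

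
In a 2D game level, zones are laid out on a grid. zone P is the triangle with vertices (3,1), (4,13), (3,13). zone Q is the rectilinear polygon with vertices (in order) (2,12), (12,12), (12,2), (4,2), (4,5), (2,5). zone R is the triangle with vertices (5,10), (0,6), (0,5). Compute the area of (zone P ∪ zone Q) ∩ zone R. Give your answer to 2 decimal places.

0.90

The region (zone P ∪ zone Q) ∩ zone R is the polygon with vertices (2,7.6), (5,10), (2,7).
By the shoelace formula its area is 0.90.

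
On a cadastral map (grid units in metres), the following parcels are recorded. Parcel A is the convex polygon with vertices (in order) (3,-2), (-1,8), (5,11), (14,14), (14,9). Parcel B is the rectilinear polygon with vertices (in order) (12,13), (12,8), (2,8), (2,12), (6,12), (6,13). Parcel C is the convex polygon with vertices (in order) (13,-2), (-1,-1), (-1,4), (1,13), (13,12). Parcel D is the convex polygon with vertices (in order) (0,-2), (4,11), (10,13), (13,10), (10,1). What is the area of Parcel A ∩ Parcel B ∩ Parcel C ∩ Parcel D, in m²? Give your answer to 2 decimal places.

The intersection is the polygon with vertices (10.818,12.182), (12,11), (12,8), (3.077,8), (3.818,10.409), (5,11), (9,12.333).
By the shoelace formula its area is 30.74.

30.74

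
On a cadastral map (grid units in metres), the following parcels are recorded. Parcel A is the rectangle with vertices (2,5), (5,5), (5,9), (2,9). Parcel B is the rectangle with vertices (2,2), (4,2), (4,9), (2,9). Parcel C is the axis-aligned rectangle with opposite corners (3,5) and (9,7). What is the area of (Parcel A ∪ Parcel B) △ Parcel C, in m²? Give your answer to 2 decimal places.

|Parcel A ∪ Parcel B| = 18.
|(Parcel A ∪ Parcel B) ∩ Parcel C| = 4.
|(Parcel A ∪ Parcel B) △ Parcel C| = 18 + 12 − 8 = 22.00.

22.00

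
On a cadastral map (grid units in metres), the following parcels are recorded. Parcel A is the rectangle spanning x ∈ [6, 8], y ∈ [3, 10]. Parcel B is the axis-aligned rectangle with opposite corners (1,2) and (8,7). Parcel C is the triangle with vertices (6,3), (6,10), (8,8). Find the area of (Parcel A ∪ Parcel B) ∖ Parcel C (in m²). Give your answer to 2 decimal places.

|Parcel A ∪ Parcel B| = 41.
|(Parcel A ∪ Parcel B) ∩ Parcel C| = 7.
|(Parcel A ∪ Parcel B) ∖ Parcel C| = 41 − 7 = 34.00.

34.00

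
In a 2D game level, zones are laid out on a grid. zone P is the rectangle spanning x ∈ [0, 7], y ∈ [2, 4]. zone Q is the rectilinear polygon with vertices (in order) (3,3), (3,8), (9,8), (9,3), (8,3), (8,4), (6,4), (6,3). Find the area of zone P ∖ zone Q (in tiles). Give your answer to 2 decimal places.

11.00

|zone P| = 14, |zone P∩zone Q| = 3.
|zone P ∖ zone Q| = |zone P| − |zone P∩zone Q| = 14 − 3 = 11.00.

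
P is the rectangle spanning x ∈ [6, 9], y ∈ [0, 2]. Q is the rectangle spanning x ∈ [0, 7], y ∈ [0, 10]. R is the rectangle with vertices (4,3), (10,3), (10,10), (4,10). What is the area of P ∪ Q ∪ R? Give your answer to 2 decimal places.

By inclusion–exclusion:
Individual areas: |P| = 6, |Q| = 70, |R| = 42.
|P∩Q|: x∈[6,7], y∈[0,2] → 1·2 = 2.
|P∩R| = 0 (no overlap).
|Q∩R|: x∈[4,7], y∈[3,10] → 3·7 = 21.
|P∩Q∩R| = 0.
|P ∪ Q ∪ R| = 118 − 23 + 0 = 95.00.

95.00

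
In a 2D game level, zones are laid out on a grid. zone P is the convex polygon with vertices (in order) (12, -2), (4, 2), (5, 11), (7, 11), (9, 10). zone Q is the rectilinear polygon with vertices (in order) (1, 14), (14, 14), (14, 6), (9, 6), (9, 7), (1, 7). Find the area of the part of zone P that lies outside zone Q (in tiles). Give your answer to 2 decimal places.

43.61

|zone P| = 61.5, |zone P∩zone Q| = 17.8889.
|zone P ∖ zone Q| = |zone P| − |zone P∩zone Q| = 61.5 − 17.8889 = 43.61.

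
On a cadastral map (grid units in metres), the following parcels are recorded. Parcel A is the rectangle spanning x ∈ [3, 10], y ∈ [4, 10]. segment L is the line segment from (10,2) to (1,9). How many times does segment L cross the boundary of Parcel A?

The segment meets the boundary at (3,7.444), (7.429,4).

2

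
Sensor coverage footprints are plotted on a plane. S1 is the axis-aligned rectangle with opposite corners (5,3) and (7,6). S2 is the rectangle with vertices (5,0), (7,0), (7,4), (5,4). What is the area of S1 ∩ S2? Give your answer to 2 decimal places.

|S1∩S2|: x∈[5,7], y∈[3,4] → 2·1 = 2.

2.00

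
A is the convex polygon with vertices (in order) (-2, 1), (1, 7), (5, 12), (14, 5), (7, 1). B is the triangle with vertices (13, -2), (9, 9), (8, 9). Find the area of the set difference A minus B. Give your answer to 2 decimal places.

|A| = 96.5, |A∩B| = 4.2543.
|A ∖ B| = |A| − |A∩B| = 96.5 − 4.2543 = 92.25.

92.25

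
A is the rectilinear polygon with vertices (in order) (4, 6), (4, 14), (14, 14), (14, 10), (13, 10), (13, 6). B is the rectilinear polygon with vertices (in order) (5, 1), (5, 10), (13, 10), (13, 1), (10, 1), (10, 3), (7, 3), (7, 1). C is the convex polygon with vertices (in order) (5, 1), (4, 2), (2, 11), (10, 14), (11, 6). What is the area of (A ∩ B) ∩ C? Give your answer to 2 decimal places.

The region (A ∩ B) ∩ C is the polygon with vertices (5,6), (5,10), (10.5,10), (11,6).
By the shoelace formula its area is 23.00.

23.00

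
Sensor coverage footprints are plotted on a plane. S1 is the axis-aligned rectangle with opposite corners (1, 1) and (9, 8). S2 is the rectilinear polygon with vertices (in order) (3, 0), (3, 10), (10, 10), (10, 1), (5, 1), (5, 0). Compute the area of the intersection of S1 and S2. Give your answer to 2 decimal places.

The intersection is the polygon with vertices (9,8), (9,1), (5,1), (3,1), (3,8).
By the shoelace formula its area is 42.00.

42.00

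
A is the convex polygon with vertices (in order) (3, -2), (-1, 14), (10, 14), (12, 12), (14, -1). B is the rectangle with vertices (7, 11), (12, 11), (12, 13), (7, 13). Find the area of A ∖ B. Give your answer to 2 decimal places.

174.00

|A| = 183.5, |A∩B| = 9.5.
|A ∖ B| = |A| − |A∩B| = 183.5 − 9.5 = 174.00.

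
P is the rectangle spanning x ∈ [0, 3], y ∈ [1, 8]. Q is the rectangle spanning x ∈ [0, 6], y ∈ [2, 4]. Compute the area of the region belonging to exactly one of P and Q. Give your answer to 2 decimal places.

21.00

|P∩Q|: x∈[0,3], y∈[2,4] → 3·2 = 6.
|P △ Q| = |P| + |Q| − 2·|P∩Q| = 21 + 12 − 12 = 21.00.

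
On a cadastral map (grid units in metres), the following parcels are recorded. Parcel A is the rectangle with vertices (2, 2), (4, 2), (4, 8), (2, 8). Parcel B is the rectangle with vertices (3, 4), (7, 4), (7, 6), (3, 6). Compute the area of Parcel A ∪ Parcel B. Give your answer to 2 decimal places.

By inclusion–exclusion:
Individual areas: |Parcel A| = 12, |Parcel B| = 8.
|Parcel A∩Parcel B|: x∈[3,4], y∈[4,6] → 1·2 = 2.
|Parcel A ∪ Parcel B| = 20 − 2 = 18.00.

18.00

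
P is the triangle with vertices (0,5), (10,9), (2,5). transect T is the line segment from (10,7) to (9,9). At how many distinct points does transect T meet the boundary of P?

2

The segment meets the boundary at (9.167,8.667), (9.2,8.6).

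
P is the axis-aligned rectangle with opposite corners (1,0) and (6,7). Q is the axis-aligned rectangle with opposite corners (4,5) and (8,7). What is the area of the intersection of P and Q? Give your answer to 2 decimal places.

4.00

|P∩Q|: x∈[4,6], y∈[5,7] → 2·2 = 4.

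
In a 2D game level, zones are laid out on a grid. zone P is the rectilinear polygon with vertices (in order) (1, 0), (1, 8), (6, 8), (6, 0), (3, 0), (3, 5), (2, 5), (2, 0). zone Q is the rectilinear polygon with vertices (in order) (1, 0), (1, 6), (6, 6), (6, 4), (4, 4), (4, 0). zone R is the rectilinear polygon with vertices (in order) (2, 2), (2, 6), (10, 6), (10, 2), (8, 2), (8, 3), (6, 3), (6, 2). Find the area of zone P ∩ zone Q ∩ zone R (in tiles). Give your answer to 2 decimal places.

9.00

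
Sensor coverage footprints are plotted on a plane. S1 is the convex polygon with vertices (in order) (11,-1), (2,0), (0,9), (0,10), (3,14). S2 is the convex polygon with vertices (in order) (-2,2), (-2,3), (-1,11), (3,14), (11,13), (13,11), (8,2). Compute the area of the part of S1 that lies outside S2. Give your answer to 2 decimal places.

21.44

|S1| = 83.5, |S1∩S2| = 62.0556.
|S1 ∖ S2| = |S1| − |S1∩S2| = 83.5 − 62.0556 = 21.44.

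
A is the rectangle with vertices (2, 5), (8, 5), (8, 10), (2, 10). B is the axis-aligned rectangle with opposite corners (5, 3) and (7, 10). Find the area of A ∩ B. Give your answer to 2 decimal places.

10.00

|A∩B|: x∈[5,7], y∈[5,10] → 2·5 = 10.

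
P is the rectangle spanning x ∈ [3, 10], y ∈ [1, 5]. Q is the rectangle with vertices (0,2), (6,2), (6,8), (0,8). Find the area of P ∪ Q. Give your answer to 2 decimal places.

55.00

By inclusion–exclusion:
Individual areas: |P| = 28, |Q| = 36.
|P∩Q|: x∈[3,6], y∈[2,5] → 3·3 = 9.
|P ∪ Q| = 64 − 9 = 55.00.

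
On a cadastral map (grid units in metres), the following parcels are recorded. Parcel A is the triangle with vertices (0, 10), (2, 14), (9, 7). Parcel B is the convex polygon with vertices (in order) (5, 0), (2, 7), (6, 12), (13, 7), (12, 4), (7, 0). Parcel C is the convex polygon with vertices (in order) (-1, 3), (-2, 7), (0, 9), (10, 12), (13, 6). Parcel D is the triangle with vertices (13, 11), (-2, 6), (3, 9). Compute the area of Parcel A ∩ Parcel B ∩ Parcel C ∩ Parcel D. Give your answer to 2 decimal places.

2.58

The intersection is the polygon with vertices (3.714,9.143), (6.333,9.667), (7,9), (5,8.333), (3.474,8.842).
By the shoelace formula its area is 2.58.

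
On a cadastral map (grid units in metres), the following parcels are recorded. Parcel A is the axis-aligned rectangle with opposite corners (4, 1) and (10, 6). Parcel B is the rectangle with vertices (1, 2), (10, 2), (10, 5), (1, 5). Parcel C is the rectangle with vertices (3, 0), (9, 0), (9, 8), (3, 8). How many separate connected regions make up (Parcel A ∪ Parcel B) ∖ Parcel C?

(Parcel A ∪ Parcel B) ∖ Parcel C splits into 2 disjoint pieces (area 5, area 6).

2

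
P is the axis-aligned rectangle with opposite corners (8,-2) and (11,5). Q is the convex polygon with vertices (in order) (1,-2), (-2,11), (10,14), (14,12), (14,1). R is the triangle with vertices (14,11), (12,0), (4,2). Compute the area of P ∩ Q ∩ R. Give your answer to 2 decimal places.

The intersection is the polygon with vertices (11,5), (11,0.308), (10.88,0.28), (8,1), (8,5).
By the shoelace formula its area is 13.12.

13.12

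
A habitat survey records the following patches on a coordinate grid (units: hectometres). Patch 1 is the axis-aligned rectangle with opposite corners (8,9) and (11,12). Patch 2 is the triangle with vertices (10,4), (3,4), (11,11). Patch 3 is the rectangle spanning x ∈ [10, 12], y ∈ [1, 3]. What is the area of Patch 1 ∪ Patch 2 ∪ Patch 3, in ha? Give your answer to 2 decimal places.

By inclusion–exclusion:
Individual areas: |Patch 1| = 9, |Patch 2| = 24.5, |Patch 3| = 4.
|Patch 1∩Patch 2| = 2.
|Patch 1∩Patch 3| = 0 (no overlap).
|Patch 2∩Patch 3| = 0.
|Patch 1∩Patch 2∩Patch 3| = 0.
|Patch 1 ∪ Patch 2 ∪ Patch 3| = 37.5 − 2 + 0 = 35.50.

35.50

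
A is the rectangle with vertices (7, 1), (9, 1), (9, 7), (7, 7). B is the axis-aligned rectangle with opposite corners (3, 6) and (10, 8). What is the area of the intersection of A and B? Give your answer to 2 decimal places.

|A∩B|: x∈[7,9], y∈[6,7] → 2·1 = 2.

2.00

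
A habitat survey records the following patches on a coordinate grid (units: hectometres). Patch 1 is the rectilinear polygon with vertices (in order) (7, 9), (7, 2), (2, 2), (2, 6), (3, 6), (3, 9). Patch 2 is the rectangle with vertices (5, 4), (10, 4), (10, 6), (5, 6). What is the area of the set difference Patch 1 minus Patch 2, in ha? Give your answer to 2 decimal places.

28.00

|Patch 1| = 32, |Patch 1∩Patch 2| = 4.
|Patch 1 ∖ Patch 2| = |Patch 1| − |Patch 1∩Patch 2| = 32 − 4 = 28.00.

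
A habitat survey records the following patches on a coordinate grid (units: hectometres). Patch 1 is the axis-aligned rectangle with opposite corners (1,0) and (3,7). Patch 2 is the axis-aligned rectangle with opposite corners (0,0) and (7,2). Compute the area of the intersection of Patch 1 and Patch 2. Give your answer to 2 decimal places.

|Patch 1∩Patch 2|: x∈[1,3], y∈[0,2] → 2·2 = 4.

4.00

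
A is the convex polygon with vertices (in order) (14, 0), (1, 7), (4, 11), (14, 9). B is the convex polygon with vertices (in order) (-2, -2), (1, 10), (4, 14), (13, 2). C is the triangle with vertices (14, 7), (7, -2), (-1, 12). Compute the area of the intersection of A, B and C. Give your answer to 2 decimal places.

41.64

The intersection is the polygon with vertices (3.6,10.467), (7.667,9.111), (11.582,3.891), (10.163,2.066), (2.238,6.333), (1.486,7.649).
By the shoelace formula its area is 41.64.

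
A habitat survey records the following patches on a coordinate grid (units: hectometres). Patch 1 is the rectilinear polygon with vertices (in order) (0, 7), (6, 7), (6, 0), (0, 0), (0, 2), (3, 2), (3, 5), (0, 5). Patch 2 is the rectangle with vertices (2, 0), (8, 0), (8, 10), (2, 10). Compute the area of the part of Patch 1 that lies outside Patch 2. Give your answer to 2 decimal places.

8.00

|Patch 1| = 33, |Patch 1∩Patch 2| = 25.
|Patch 1 ∖ Patch 2| = |Patch 1| − |Patch 1∩Patch 2| = 33 − 25 = 8.00.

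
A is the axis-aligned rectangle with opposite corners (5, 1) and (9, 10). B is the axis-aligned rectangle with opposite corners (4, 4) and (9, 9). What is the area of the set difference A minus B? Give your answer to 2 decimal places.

16.00

|A∩B|: x∈[5,9], y∈[4,9] → 4·5 = 20.
|A| = 36.
|A ∖ B| = |A| − |A∩B| = 36 − 20 = 16.00.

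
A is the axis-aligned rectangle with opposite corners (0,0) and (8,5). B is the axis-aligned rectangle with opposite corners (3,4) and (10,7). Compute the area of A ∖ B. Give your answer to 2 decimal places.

|A∩B|: x∈[3,8], y∈[4,5] → 5·1 = 5.
|A| = 40.
|A ∖ B| = |A| − |A∩B| = 40 − 5 = 35.00.

35.00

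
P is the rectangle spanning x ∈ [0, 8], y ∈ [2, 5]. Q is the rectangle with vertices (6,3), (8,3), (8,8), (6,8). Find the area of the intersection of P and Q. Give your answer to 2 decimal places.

|P∩Q|: x∈[6,8], y∈[3,5] → 2·2 = 4.

4.00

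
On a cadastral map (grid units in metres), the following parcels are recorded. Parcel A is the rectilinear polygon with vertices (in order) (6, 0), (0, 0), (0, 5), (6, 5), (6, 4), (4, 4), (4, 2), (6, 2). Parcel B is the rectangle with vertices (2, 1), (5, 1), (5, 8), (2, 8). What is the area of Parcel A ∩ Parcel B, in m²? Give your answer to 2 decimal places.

10.00

The intersection is the polygon with vertices (5,5), (5,4), (4,4), (4,2), (5,2), (5,1), (2,1), (2,5).
By the shoelace formula its area is 10.00.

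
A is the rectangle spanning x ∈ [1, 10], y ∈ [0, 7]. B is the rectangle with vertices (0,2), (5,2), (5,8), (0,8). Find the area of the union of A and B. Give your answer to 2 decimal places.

By inclusion–exclusion:
Individual areas: |A| = 63, |B| = 30.
|A∩B|: x∈[1,5], y∈[2,7] → 4·5 = 20.
|A ∪ B| = 93 − 20 = 73.00.

73.00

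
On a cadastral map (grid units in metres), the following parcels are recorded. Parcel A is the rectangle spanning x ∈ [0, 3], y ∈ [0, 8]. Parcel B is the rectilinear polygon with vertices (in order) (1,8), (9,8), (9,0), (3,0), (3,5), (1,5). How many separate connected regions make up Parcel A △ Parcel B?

Parcel A △ Parcel B is a single connected region.

1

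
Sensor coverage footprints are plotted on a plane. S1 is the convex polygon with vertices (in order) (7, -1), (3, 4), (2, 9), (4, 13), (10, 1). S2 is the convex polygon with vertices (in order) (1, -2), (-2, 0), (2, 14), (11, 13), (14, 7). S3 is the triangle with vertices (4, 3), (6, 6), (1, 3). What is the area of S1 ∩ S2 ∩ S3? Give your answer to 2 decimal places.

2.90

The intersection is the polygon with vertices (2.964,4.179), (6,6), (4,3), (3.8,3), (3,4).
By the shoelace formula its area is 2.90.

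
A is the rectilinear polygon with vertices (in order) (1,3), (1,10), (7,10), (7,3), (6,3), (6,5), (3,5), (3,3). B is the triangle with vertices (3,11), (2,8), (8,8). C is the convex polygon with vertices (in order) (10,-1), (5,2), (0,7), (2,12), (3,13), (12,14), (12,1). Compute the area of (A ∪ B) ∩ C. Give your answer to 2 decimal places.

33.25

|A ∪ B| = 37.3.
|(A ∪ B) ∩ C| = 33.25.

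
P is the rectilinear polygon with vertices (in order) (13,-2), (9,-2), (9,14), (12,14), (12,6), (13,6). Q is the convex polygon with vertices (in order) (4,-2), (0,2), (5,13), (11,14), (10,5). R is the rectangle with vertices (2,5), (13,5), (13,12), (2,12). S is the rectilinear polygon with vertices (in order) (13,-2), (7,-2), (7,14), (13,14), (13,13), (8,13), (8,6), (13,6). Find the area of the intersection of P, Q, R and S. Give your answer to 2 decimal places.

1.06

The intersection is the polygon with vertices (9,5), (9,6), (10.111,6), (10,5).
By the shoelace formula its area is 1.06.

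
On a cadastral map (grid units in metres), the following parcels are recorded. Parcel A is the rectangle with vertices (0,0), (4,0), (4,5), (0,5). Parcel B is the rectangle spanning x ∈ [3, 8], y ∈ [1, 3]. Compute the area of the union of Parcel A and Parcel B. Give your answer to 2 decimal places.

By inclusion–exclusion:
Individual areas: |Parcel A| = 20, |Parcel B| = 10.
|Parcel A∩Parcel B|: x∈[3,4], y∈[1,3] → 1·2 = 2.
|Parcel A ∪ Parcel B| = 30 − 2 = 28.00.

28.00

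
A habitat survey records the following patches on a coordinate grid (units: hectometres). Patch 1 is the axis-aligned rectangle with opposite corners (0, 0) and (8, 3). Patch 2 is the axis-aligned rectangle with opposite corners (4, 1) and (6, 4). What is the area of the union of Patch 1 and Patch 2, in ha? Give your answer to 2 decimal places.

By inclusion–exclusion:
Individual areas: |Patch 1| = 24, |Patch 2| = 6.
|Patch 1∩Patch 2|: x∈[4,6], y∈[1,3] → 2·2 = 4.
|Patch 1 ∪ Patch 2| = 30 − 4 = 26.00.

26.00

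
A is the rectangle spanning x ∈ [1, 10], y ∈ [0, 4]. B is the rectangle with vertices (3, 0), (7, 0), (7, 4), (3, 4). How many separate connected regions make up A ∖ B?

2

A ∖ B splits into 2 disjoint pieces (area 12, area 8).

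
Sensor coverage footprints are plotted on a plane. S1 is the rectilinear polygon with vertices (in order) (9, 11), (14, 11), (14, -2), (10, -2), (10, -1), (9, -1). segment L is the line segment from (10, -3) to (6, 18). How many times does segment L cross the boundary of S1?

2

The segment meets the boundary at (9,2.25), (9.619,-1).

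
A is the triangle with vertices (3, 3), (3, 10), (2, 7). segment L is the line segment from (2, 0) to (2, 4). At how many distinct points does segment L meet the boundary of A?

The segment lies entirely outside A and never meets its boundary.

0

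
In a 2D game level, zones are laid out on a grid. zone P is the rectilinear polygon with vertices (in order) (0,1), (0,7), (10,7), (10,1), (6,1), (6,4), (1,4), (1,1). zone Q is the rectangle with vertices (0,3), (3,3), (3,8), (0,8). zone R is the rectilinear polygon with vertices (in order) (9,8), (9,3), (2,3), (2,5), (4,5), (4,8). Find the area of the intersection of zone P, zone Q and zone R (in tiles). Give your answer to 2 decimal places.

The intersection is the polygon with vertices (3,4), (2,4), (2,5), (3,5).
By the shoelace formula its area is 1.00.

1.00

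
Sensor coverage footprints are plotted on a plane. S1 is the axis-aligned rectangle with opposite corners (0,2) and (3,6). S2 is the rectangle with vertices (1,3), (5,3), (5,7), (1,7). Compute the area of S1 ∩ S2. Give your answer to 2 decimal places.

|S1∩S2|: x∈[1,3], y∈[3,6] → 2·3 = 6.

6.00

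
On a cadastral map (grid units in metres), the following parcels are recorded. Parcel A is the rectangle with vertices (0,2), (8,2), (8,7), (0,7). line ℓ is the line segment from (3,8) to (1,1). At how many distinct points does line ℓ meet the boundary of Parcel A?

The segment meets the boundary at (1.286,2), (2.714,7).

2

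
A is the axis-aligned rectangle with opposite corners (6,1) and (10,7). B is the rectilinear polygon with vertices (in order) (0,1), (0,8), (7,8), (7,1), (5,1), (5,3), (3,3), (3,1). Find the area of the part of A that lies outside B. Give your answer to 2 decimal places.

|A| = 24, |A∩B| = 6.
|A ∖ B| = |A| − |A∩B| = 24 − 6 = 18.00.

18.00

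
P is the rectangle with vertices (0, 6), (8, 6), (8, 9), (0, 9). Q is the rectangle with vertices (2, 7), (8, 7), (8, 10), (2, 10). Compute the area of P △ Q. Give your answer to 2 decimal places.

|P∩Q|: x∈[2,8], y∈[7,9] → 6·2 = 12.
|P △ Q| = |P| + |Q| − 2·|P∩Q| = 24 + 18 − 24 = 18.00.

18.00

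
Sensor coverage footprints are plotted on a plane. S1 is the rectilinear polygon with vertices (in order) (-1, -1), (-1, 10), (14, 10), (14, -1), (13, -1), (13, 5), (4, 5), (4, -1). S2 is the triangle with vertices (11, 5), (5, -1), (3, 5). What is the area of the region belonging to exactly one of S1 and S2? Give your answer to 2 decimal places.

132.00

|S1| = 111, |S2| = 24, |S1∩S2| = 1.5.
|S1 △ S2| = |S1| + |S2| − 2·|S1∩S2| = 111 + 24 − 3 = 132.00.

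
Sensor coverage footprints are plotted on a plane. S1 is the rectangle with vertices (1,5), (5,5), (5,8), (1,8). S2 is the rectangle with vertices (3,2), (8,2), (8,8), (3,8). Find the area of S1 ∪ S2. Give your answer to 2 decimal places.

36.00

By inclusion–exclusion:
Individual areas: |S1| = 12, |S2| = 30.
|S1∩S2|: x∈[3,5], y∈[5,8] → 2·3 = 6.
|S1 ∪ S2| = 42 − 6 = 36.00.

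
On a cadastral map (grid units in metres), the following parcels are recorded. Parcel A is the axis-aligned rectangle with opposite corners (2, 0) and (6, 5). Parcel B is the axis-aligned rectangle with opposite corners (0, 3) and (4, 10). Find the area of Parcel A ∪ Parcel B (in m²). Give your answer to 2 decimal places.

By inclusion–exclusion:
Individual areas: |Parcel A| = 20, |Parcel B| = 28.
|Parcel A∩Parcel B|: x∈[2,4], y∈[3,5] → 2·2 = 4.
|Parcel A ∪ Parcel B| = 48 − 4 = 44.00.

44.00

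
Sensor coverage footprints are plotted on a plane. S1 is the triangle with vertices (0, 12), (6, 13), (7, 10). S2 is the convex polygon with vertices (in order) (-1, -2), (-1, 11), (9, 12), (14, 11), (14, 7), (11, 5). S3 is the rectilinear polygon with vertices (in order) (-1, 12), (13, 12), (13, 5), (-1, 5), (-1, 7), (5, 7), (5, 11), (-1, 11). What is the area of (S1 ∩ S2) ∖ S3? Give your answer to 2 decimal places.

0.32

|S1 ∩ S2| = 3.6774.
|(S1 ∩ S2) ∩ S3| = 3.356.
|(S1 ∩ S2) ∖ S3| = 3.6774 − 3.356 = 0.32.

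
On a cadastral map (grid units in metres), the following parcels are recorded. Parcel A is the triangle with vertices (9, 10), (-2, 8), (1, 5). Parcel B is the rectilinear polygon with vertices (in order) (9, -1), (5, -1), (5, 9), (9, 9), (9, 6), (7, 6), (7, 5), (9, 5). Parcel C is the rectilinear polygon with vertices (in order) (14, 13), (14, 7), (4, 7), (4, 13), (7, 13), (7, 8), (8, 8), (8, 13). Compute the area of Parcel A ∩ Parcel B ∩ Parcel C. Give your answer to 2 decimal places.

The intersection is the polygon with vertices (5,9), (7,9), (7,8.75), (5,7.5).
By the shoelace formula its area is 1.75.

1.75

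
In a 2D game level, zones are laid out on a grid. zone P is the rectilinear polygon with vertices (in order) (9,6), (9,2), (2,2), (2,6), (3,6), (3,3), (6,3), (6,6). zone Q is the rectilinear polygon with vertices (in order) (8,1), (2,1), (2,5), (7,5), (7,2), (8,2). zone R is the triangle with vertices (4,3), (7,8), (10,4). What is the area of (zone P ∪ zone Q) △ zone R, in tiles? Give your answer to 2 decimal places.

|zone P ∪ zone Q| = 31.
|(zone P ∪ zone Q) ∩ zone R| = 9.55.
|(zone P ∪ zone Q) △ zone R| = 31 + 13.5 − 19.1 = 25.40.

25.40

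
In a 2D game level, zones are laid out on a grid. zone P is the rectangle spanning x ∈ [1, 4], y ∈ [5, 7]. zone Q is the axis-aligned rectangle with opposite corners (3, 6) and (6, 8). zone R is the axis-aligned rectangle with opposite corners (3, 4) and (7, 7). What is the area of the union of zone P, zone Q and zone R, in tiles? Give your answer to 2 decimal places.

By inclusion–exclusion:
Individual areas: |zone P| = 6, |zone Q| = 6, |zone R| = 12.
|zone P∩zone Q|: x∈[3,4], y∈[6,7] → 1·1 = 1.
|zone P∩zone R|: x∈[3,4], y∈[5,7] → 1·2 = 2.
|zone Q∩zone R|: x∈[3,6], y∈[6,7] → 3·1 = 3.
|zone P∩zone Q∩zone R| = 1.
|zone P ∪ zone Q ∪ zone R| = 24 − 6 + 1 = 19.00.

19.00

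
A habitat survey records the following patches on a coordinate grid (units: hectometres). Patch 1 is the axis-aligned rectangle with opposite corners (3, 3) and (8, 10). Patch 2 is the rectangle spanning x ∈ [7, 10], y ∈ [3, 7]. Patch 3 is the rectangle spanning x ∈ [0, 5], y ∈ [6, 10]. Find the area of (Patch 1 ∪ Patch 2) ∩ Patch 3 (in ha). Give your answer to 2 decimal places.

The region (Patch 1 ∪ Patch 2) ∩ Patch 3 is the polygon with vertices (3,10), (5,10), (5,6), (3,6).
By the shoelace formula its area is 8.00.

8.00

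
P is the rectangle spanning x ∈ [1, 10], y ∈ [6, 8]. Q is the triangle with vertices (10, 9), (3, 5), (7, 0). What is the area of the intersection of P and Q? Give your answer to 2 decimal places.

The intersection is the polygon with vertices (9.667,8), (9,6), (4.75,6), (8.25,8).
By the shoelace formula its area is 5.67.

5.67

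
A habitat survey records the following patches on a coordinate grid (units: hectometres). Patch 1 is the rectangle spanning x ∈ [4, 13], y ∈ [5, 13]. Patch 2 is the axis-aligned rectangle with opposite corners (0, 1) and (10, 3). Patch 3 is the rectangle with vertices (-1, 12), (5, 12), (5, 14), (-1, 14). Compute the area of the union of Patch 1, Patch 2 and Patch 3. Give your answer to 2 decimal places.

By inclusion–exclusion:
Individual areas: |Patch 1| = 72, |Patch 2| = 20, |Patch 3| = 12.
|Patch 1∩Patch 2| = 0 (no overlap).
|Patch 1∩Patch 3|: x∈[4,5], y∈[12,13] → 1·1 = 1.
|Patch 2∩Patch 3| = 0 (no overlap).
|Patch 1∩Patch 2∩Patch 3| = 0.
|Patch 1 ∪ Patch 2 ∪ Patch 3| = 104 − 1 + 0 = 103.00.

103.00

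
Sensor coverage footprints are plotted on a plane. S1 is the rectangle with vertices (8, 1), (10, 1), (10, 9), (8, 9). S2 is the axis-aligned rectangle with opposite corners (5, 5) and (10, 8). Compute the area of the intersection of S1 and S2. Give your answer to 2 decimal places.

6.00

|S1∩S2|: x∈[8,10], y∈[5,8] → 2·3 = 6.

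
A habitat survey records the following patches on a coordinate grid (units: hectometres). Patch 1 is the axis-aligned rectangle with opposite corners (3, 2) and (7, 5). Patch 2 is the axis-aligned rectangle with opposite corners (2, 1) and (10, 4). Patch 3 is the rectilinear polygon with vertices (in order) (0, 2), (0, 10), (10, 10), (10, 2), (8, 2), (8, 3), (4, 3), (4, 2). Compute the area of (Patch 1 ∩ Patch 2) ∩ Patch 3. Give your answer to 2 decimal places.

5.00

The region (Patch 1 ∩ Patch 2) ∩ Patch 3 is the polygon with vertices (3,2), (3,4), (7,4), (7,3), (4,3), (4,2).
By the shoelace formula its area is 5.00.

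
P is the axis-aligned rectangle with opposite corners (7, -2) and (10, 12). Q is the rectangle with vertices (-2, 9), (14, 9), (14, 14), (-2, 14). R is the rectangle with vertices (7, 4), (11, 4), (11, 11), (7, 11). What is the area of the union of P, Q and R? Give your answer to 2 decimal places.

By inclusion–exclusion:
Individual areas: |P| = 42, |Q| = 80, |R| = 28.
|P∩Q|: x∈[7,10], y∈[9,12] → 3·3 = 9.
|P∩R|: x∈[7,10], y∈[4,11] → 3·7 = 21.
|Q∩R|: x∈[7,11], y∈[9,11] → 4·2 = 8.
|P∩Q∩R| = 6.
|P ∪ Q ∪ R| = 150 − 38 + 6 = 118.00.

118.00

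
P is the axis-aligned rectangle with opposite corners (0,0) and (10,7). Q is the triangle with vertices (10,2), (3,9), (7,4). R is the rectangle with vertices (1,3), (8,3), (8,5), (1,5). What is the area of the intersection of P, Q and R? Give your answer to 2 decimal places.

The intersection is the polygon with vertices (8,4), (8,3.333), (7,4), (6.2,5), (7,5).
By the shoelace formula its area is 1.23.

1.23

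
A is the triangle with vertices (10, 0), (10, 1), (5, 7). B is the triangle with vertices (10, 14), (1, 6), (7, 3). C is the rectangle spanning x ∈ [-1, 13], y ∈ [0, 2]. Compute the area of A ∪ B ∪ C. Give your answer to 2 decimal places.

66.47

By inclusion–exclusion:
Individual areas: |A| = 2.5, |B| = 37.5, |C| = 28.
|A∩B| = 0.5209.
|A∩C| = 1.0119.
|B∩C| = 0.
|A∩B∩C| = 0.
|A ∪ B ∪ C| = 68 − 1.5328 + 0 = 66.47.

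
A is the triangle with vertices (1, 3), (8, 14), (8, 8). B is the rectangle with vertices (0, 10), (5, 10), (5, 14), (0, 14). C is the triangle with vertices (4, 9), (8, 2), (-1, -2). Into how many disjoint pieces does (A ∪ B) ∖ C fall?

3

(A ∪ B) ∖ C splits into 3 disjoint pieces (area 14.3731, area 0.1652, area 20).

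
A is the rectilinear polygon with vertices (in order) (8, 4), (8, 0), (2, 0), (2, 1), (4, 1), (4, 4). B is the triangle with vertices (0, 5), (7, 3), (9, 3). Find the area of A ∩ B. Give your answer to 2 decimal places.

The intersection is the polygon with vertices (8,3), (7,3), (4,3.857), (4,4), (4.5,4), (8,3.222).
By the shoelace formula its area is 1.35.

1.35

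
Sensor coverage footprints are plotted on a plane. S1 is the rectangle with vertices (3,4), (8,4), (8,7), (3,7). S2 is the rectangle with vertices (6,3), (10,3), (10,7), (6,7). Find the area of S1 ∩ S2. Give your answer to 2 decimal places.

|S1∩S2|: x∈[6,8], y∈[4,7] → 2·3 = 6.

6.00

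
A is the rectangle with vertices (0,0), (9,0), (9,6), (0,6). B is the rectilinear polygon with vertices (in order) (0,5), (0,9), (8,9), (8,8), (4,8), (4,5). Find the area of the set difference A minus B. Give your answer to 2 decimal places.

|A| = 54, |A∩B| = 4.
|A ∖ B| = |A| − |A∩B| = 54 − 4 = 50.00.

50.00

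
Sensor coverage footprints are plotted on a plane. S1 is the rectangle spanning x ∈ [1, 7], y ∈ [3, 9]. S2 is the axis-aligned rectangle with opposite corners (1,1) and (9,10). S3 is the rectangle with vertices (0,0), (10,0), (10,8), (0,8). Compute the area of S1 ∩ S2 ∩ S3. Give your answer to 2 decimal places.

30.00

The intersection is the polygon with vertices (7,3), (1,3), (1,8), (7,8).
By the shoelace formula its area is 30.00.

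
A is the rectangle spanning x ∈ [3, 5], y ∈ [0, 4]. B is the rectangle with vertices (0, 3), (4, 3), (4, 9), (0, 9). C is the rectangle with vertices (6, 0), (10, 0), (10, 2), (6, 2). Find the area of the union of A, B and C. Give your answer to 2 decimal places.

39.00

By inclusion–exclusion:
Individual areas: |A| = 8, |B| = 24, |C| = 8.
|A∩B|: x∈[3,4], y∈[3,4] → 1·1 = 1.
|A∩C| = 0 (no overlap).
|B∩C| = 0 (no overlap).
|A∩B∩C| = 0.
|A ∪ B ∪ C| = 40 − 1 + 0 = 39.00.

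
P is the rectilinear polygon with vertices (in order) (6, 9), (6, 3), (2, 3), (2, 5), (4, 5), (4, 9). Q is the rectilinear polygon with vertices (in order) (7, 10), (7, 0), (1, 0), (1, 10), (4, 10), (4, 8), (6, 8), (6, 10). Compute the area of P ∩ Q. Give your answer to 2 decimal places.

14.00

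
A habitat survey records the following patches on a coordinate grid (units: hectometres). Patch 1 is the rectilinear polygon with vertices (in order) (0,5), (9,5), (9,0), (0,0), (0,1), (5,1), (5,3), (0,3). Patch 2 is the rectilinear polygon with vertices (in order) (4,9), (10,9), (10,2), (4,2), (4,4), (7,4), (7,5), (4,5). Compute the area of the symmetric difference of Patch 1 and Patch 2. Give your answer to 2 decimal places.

|Patch 1| = 35, |Patch 2| = 39, |Patch 1∩Patch 2| = 11.
|Patch 1 △ Patch 2| = |Patch 1| + |Patch 2| − 2·|Patch 1∩Patch 2| = 35 + 39 − 22 = 52.00.

52.00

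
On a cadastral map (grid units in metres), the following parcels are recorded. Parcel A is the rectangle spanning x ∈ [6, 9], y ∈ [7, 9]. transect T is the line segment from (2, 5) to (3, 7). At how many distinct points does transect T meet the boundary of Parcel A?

The segment lies entirely outside Parcel A and never meets its boundary.

0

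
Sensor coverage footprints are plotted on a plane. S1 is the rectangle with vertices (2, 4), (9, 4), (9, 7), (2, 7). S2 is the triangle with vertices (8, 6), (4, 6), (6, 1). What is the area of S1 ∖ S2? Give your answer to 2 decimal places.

14.60

|S1| = 21, |S1∩S2| = 6.4.
|S1 ∖ S2| = |S1| − |S1∩S2| = 21 − 6.4 = 14.60.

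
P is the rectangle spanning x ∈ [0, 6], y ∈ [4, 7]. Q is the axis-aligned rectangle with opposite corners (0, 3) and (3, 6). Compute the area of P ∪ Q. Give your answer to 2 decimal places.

21.00

By inclusion–exclusion:
Individual areas: |P| = 18, |Q| = 9.
|P∩Q|: x∈[0,3], y∈[4,6] → 3·2 = 6.
|P ∪ Q| = 27 − 6 = 21.00.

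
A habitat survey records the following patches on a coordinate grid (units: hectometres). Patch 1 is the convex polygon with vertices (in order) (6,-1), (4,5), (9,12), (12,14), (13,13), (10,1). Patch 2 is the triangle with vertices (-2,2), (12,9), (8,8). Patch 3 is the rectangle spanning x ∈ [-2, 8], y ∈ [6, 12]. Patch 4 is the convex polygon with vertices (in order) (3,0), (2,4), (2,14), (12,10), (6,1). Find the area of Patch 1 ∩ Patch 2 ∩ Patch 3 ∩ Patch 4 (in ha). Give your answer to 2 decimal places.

The intersection is the polygon with vertices (8,7), (6,6), (4.714,6), (4.75,6.05), (8,8).
By the shoelace formula its area is 2.33.

2.33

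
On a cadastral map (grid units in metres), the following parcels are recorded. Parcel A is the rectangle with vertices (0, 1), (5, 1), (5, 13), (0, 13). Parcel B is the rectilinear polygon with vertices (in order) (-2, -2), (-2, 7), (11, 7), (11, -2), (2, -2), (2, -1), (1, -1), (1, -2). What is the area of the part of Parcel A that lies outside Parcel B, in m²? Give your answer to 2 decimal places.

30.00

|Parcel A| = 60, |Parcel A∩Parcel B| = 30.
|Parcel A ∖ Parcel B| = |Parcel A| − |Parcel A∩Parcel B| = 60 − 30 = 30.00.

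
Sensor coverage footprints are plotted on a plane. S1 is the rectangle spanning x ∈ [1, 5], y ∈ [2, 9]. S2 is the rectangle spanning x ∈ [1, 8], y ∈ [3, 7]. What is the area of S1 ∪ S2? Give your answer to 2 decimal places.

40.00

By inclusion–exclusion:
Individual areas: |S1| = 28, |S2| = 28.
|S1∩S2|: x∈[1,5], y∈[3,7] → 4·4 = 16.
|S1 ∪ S2| = 56 − 16 = 40.00.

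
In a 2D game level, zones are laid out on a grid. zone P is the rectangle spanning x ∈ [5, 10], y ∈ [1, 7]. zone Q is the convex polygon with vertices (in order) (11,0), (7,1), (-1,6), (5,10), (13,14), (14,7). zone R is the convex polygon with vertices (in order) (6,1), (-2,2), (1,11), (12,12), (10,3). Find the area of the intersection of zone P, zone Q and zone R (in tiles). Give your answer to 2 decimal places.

24.89

The intersection is the polygon with vertices (10,7), (10,3), (6.556,1.278), (5,2.25), (5,7).
By the shoelace formula its area is 24.89.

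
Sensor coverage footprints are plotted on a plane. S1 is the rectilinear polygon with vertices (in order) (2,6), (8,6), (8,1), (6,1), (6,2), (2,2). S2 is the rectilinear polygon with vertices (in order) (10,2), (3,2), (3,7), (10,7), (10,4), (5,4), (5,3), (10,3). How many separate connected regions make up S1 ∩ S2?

S1 ∩ S2 is a single connected region.

1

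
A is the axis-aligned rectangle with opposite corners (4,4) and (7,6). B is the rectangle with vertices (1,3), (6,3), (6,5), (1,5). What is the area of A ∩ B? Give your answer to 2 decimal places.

|A∩B|: x∈[4,6], y∈[4,5] → 2·1 = 2.

2.00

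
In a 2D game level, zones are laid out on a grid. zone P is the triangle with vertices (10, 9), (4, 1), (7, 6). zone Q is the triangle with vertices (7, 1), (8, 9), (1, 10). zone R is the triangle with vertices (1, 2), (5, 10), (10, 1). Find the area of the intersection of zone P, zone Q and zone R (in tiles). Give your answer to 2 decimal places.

1.41

The intersection is the polygon with vertices (5.421,3.368), (7,6), (7.143,6.143), (7.447,5.596), (5.588,3.118).
By the shoelace formula its area is 1.41.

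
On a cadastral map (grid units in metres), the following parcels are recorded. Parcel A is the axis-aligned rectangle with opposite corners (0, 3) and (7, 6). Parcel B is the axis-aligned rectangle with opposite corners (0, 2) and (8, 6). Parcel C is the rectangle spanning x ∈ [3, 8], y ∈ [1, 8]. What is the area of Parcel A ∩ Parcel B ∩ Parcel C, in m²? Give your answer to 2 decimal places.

The intersection is the polygon with vertices (3,3), (3,6), (7,6), (7,3).
By the shoelace formula its area is 12.00.

12.00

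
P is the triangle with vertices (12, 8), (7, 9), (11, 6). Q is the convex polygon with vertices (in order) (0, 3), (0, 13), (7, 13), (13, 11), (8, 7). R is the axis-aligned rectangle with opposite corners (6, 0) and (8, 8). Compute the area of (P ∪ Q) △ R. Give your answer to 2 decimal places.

92.11

|P ∪ Q| = 82.109.
|(P ∪ Q) ∩ R| = 3.
|(P ∪ Q) △ R| = 82.109 + 16 − 6 = 92.11.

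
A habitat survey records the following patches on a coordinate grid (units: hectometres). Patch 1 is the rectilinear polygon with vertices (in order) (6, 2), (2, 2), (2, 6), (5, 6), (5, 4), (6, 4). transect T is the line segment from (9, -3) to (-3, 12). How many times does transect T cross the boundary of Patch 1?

2

The segment meets the boundary at (2,5.75), (5,2).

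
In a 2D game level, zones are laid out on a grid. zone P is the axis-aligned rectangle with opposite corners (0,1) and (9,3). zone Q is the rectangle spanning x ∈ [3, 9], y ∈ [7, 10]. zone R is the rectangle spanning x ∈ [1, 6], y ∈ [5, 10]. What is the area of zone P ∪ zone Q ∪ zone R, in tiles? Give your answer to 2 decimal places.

By inclusion–exclusion:
Individual areas: |zone P| = 18, |zone Q| = 18, |zone R| = 25.
|zone P∩zone Q| = 0 (no overlap).
|zone P∩zone R| = 0 (no overlap).
|zone Q∩zone R|: x∈[3,6], y∈[7,10] → 3·3 = 9.
|zone P∩zone Q∩zone R| = 0.
|zone P ∪ zone Q ∪ zone R| = 61 − 9 + 0 = 52.00.

52.00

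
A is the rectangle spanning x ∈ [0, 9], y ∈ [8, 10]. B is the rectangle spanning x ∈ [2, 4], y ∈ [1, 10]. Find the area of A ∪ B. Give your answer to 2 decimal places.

By inclusion–exclusion:
Individual areas: |A| = 18, |B| = 18.
|A∩B|: x∈[2,4], y∈[8,10] → 2·2 = 4.
|A ∪ B| = 36 − 4 = 32.00.

32.00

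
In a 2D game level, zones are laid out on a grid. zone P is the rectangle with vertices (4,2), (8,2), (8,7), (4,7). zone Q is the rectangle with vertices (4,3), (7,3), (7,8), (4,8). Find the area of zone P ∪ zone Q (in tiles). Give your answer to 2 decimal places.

23.00

By inclusion–exclusion:
Individual areas: |zone P| = 20, |zone Q| = 15.
|zone P∩zone Q|: x∈[4,7], y∈[3,7] → 3·4 = 12.
|zone P ∪ zone Q| = 35 − 12 = 23.00.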